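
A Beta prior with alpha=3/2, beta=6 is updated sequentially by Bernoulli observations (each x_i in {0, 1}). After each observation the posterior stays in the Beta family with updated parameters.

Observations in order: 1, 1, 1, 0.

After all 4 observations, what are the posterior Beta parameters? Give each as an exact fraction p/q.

obs 1: x=1 → posterior Beta(5/2, 6)
obs 2: x=1 → posterior Beta(7/2, 6)
obs 3: x=1 → posterior Beta(9/2, 6)
obs 4: x=0 → posterior Beta(9/2, 7)

alpha=9/2, beta=7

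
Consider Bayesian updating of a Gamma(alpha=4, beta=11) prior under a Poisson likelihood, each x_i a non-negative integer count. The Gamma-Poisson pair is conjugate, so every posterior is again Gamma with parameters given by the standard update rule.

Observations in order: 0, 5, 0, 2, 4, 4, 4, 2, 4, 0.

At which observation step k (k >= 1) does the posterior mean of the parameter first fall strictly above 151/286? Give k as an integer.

k = 2

obs 1: x=0 → posterior Gamma(4, 12)
obs 2: x=5 → posterior Gamma(9, 13)
obs 3: x=0 → posterior Gamma(9, 14)
obs 4: x=2 → posterior Gamma(11, 15)
obs 5: x=4 → posterior Gamma(15, 16)
obs 6: x=4 → posterior Gamma(19, 17)
obs 7: x=4 → posterior Gamma(23, 18)
obs 8: x=2 → posterior Gamma(25, 19)
obs 9: x=4 → posterior Gamma(29, 20)
obs 10: x=0 → posterior Gamma(29, 21)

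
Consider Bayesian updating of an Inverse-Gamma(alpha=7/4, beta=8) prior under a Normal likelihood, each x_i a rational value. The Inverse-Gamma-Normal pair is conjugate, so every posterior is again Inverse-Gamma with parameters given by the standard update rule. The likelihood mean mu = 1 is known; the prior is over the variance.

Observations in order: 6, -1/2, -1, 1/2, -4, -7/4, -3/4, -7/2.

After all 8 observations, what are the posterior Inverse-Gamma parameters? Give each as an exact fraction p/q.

alpha=23/4, beta=827/16

obs 1: x=6 → posterior Inverse-Gamma(9/4, 41/2)
obs 2: x=-1/2 → posterior Inverse-Gamma(11/4, 173/8)
obs 3: x=-1 → posterior Inverse-Gamma(13/4, 189/8)
obs 4: x=1/2 → posterior Inverse-Gamma(15/4, 95/4)
obs 5: x=-4 → posterior Inverse-Gamma(17/4, 145/4)
obs 6: x=-7/4 → posterior Inverse-Gamma(19/4, 1281/32)
obs 7: x=-3/4 → posterior Inverse-Gamma(21/4, 665/16)
obs 8: x=-7/2 → posterior Inverse-Gamma(23/4, 827/16)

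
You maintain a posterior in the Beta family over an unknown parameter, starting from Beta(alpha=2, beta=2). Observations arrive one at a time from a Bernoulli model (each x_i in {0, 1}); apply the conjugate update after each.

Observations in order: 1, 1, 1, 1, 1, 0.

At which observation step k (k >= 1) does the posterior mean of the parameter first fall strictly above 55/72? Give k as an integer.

obs 1: x=1 → posterior Beta(3, 2)
obs 2: x=1 → posterior Beta(4, 2)
obs 3: x=1 → posterior Beta(5, 2)
obs 4: x=1 → posterior Beta(6, 2)
obs 5: x=1 → posterior Beta(7, 2)
obs 6: x=0 → posterior Beta(7, 3)

k = 5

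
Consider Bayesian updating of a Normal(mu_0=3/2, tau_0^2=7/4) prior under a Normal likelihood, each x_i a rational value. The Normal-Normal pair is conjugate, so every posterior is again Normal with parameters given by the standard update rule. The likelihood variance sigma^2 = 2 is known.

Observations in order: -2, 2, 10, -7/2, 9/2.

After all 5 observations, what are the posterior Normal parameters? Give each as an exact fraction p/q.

mu_0=89/43, tau_0^2=14/43

obs 1: x=-2 → posterior Normal(-2/15, 14/15)
obs 2: x=2 → posterior Normal(6/11, 7/11)
obs 3: x=10 → posterior Normal(82/29, 14/29)
obs 4: x=-7/2 → posterior Normal(115/72, 7/18)
obs 5: x=9/2 → posterior Normal(89/43, 14/43)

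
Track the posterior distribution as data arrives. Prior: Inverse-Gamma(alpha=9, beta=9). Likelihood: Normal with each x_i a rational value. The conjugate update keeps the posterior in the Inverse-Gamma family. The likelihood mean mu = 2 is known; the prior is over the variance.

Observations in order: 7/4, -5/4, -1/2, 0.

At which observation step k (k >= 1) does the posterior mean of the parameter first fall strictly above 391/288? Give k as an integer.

obs 1: x=7/4 → posterior Inverse-Gamma(19/2, 289/32)
obs 2: x=-5/4 → posterior Inverse-Gamma(10, 229/16)
obs 3: x=-1/2 → posterior Inverse-Gamma(21/2, 279/16)
obs 4: x=0 → posterior Inverse-Gamma(11, 311/16)

k = 2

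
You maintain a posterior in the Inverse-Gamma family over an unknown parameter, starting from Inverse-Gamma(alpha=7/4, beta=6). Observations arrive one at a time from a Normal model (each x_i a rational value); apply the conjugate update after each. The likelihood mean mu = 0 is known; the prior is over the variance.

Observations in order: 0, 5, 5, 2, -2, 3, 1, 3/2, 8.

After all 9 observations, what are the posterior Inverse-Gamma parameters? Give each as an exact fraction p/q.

obs 1: x=0 → posterior Inverse-Gamma(9/4, 6)
obs 2: x=5 → posterior Inverse-Gamma(11/4, 37/2)
obs 3: x=5 → posterior Inverse-Gamma(13/4, 31)
obs 4: x=2 → posterior Inverse-Gamma(15/4, 33)
obs 5: x=-2 → posterior Inverse-Gamma(17/4, 35)
obs 6: x=3 → posterior Inverse-Gamma(19/4, 79/2)
obs 7: x=1 → posterior Inverse-Gamma(21/4, 40)
obs 8: x=3/2 → posterior Inverse-Gamma(23/4, 329/8)
obs 9: x=8 → posterior Inverse-Gamma(25/4, 585/8)

alpha=25/4, beta=585/8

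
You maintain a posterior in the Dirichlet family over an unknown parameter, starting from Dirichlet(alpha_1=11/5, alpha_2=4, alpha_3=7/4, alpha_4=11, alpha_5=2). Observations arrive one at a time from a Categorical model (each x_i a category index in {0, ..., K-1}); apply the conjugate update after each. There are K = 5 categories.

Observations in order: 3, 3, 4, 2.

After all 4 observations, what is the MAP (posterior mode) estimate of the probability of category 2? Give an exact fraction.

obs 1: x=3 → posterior Dirichlet(11/5, 4, 7/4, 12, 2)
obs 2: x=3 → posterior Dirichlet(11/5, 4, 7/4, 13, 2)
obs 3: x=4 → posterior Dirichlet(11/5, 4, 7/4, 13, 3)
obs 4: x=2 → posterior Dirichlet(11/5, 4, 11/4, 13, 3)

5/57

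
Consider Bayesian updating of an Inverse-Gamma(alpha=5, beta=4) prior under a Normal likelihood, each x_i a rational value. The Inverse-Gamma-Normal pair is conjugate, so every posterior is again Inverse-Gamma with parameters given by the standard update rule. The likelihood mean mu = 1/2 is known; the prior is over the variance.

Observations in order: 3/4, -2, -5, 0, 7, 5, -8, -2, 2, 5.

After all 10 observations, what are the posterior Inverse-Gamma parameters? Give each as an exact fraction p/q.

alpha=10, beta=3333/32

obs 1: x=3/4 → posterior Inverse-Gamma(11/2, 129/32)
obs 2: x=-2 → posterior Inverse-Gamma(6, 229/32)
obs 3: x=-5 → posterior Inverse-Gamma(13/2, 713/32)
obs 4: x=0 → posterior Inverse-Gamma(7, 717/32)
obs 5: x=7 → posterior Inverse-Gamma(15/2, 1393/32)
obs 6: x=5 → posterior Inverse-Gamma(8, 1717/32)
obs 7: x=-8 → posterior Inverse-Gamma(17/2, 2873/32)
obs 8: x=-2 → posterior Inverse-Gamma(9, 2973/32)
obs 9: x=2 → posterior Inverse-Gamma(19/2, 3009/32)
obs 10: x=5 → posterior Inverse-Gamma(10, 3333/32)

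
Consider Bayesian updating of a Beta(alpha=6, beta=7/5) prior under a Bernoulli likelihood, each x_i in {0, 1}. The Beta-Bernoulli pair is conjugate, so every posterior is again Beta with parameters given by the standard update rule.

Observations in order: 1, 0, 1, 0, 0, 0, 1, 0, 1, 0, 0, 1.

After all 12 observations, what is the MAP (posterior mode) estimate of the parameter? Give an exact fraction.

obs 1: x=1 → posterior Beta(7, 7/5)
obs 2: x=0 → posterior Beta(7, 12/5)
obs 3: x=1 → posterior Beta(8, 12/5)
obs 4: x=0 → posterior Beta(8, 17/5)
obs 5: x=0 → posterior Beta(8, 22/5)
obs 6: x=0 → posterior Beta(8, 27/5)
obs 7: x=1 → posterior Beta(9, 27/5)
obs 8: x=0 → posterior Beta(9, 32/5)
obs 9: x=1 → posterior Beta(10, 32/5)
obs 10: x=0 → posterior Beta(10, 37/5)
obs 11: x=0 → posterior Beta(10, 42/5)
obs 12: x=1 → posterior Beta(11, 42/5)

50/87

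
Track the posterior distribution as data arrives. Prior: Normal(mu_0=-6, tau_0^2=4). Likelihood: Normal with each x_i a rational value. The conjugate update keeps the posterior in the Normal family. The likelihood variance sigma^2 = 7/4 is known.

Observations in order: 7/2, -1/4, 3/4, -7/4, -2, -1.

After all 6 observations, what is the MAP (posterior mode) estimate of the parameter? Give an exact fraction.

-54/103

obs 1: x=7/2 → posterior Normal(14/23, 28/23)
obs 2: x=-1/4 → posterior Normal(10/39, 28/39)
obs 3: x=3/4 → posterior Normal(2/5, 28/55)
obs 4: x=-7/4 → posterior Normal(-6/71, 28/71)
obs 5: x=-2 → posterior Normal(-38/87, 28/87)
obs 6: x=-1 → posterior Normal(-54/103, 28/103)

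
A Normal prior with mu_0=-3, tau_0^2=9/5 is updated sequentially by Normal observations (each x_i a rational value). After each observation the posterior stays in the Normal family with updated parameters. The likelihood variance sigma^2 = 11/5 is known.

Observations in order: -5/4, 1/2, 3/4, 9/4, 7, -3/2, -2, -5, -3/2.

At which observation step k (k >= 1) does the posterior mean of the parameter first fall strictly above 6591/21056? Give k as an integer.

obs 1: x=-5/4 → posterior Normal(-177/80, 99/100)
obs 2: x=1/2 → posterior Normal(-159/116, 99/145)
obs 3: x=3/4 → posterior Normal(-33/38, 99/190)
obs 4: x=9/4 → posterior Normal(-51/188, 99/235)
obs 5: x=7 → posterior Normal(201/224, 99/280)
obs 6: x=-3/2 → posterior Normal(147/260, 99/325)
obs 7: x=-2 → posterior Normal(75/296, 99/370)
obs 8: x=-5 → posterior Normal(-105/332, 99/415)
obs 9: x=-3/2 → posterior Normal(-159/368, 99/460)

k = 5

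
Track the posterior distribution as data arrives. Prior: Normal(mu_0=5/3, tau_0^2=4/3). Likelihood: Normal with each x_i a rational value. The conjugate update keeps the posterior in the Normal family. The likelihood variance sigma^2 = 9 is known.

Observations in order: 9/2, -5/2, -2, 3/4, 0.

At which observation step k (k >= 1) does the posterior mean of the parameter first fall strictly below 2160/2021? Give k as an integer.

k = 5

obs 1: x=9/2 → posterior Normal(63/31, 36/31)
obs 2: x=-5/2 → posterior Normal(53/35, 36/35)
obs 3: x=-2 → posterior Normal(15/13, 12/13)
obs 4: x=3/4 → posterior Normal(48/43, 36/43)
obs 5: x=0 → posterior Normal(48/47, 36/47)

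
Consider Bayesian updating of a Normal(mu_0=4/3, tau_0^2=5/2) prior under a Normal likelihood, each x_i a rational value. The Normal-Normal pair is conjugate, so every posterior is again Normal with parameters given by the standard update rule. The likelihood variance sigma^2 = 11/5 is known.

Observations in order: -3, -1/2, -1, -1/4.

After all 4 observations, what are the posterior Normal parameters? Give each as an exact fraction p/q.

mu_0=-1073/1464, tau_0^2=55/122

obs 1: x=-3 → posterior Normal(-137/141, 55/47)
obs 2: x=-1/2 → posterior Normal(-349/432, 55/72)
obs 3: x=-1 → posterior Normal(-499/582, 55/97)
obs 4: x=-1/4 → posterior Normal(-1073/1464, 55/122)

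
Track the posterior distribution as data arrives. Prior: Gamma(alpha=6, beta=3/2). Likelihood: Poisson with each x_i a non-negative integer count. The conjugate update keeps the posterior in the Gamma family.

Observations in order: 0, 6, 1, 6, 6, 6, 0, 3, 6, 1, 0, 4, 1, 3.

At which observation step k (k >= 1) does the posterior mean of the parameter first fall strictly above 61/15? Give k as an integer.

k = 6

obs 1: x=0 → posterior Gamma(6, 5/2)
obs 2: x=6 → posterior Gamma(12, 7/2)
obs 3: x=1 → posterior Gamma(13, 9/2)
obs 4: x=6 → posterior Gamma(19, 11/2)
obs 5: x=6 → posterior Gamma(25, 13/2)
obs 6: x=6 → posterior Gamma(31, 15/2)
obs 7: x=0 → posterior Gamma(31, 17/2)
obs 8: x=3 → posterior Gamma(34, 19/2)
obs 9: x=6 → posterior Gamma(40, 21/2)
obs 10: x=1 → posterior Gamma(41, 23/2)
obs 11: x=0 → posterior Gamma(41, 25/2)
obs 12: x=4 → posterior Gamma(45, 27/2)
obs 13: x=1 → posterior Gamma(46, 29/2)
obs 14: x=3 → posterior Gamma(49, 31/2)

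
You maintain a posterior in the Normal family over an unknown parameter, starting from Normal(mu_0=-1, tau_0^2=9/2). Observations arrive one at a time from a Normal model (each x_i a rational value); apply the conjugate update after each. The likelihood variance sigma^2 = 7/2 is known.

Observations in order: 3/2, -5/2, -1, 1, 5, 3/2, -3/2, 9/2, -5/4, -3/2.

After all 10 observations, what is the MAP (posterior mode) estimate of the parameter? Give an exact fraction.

obs 1: x=3/2 → posterior Normal(13/32, 63/32)
obs 2: x=-5/2 → posterior Normal(-16/25, 63/50)
obs 3: x=-1 → posterior Normal(-25/34, 63/68)
obs 4: x=1 → posterior Normal(-16/43, 63/86)
obs 5: x=5 → posterior Normal(29/52, 63/104)
obs 6: x=3/2 → posterior Normal(85/122, 63/122)
obs 7: x=-3/2 → posterior Normal(29/70, 9/20)
obs 8: x=9/2 → posterior Normal(139/158, 63/158)
obs 9: x=-5/4 → posterior Normal(233/352, 63/176)
obs 10: x=-3/2 → posterior Normal(179/388, 63/194)

179/388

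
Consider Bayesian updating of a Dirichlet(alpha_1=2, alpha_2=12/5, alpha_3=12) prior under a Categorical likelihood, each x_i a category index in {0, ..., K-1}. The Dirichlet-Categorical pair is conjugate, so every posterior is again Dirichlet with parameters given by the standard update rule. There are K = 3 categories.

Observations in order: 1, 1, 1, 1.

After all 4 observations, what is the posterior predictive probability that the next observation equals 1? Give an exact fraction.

16/51

obs 1: x=1 → posterior Dirichlet(2, 17/5, 12)
obs 2: x=1 → posterior Dirichlet(2, 22/5, 12)
obs 3: x=1 → posterior Dirichlet(2, 27/5, 12)
obs 4: x=1 → posterior Dirichlet(2, 32/5, 12)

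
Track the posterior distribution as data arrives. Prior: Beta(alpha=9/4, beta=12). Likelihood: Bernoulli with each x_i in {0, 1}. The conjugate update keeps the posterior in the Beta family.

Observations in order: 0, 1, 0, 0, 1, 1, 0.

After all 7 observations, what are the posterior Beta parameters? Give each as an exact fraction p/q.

obs 1: x=0 → posterior Beta(9/4, 13)
obs 2: x=1 → posterior Beta(13/4, 13)
obs 3: x=0 → posterior Beta(13/4, 14)
obs 4: x=0 → posterior Beta(13/4, 15)
obs 5: x=1 → posterior Beta(17/4, 15)
obs 6: x=1 → posterior Beta(21/4, 15)
obs 7: x=0 → posterior Beta(21/4, 16)

alpha=21/4, beta=16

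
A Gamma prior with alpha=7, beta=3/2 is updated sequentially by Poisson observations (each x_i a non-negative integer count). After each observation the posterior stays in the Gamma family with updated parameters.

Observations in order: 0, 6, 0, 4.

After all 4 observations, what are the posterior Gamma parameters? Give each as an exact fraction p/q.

alpha=17, beta=11/2

obs 1: x=0 → posterior Gamma(7, 5/2)
obs 2: x=6 → posterior Gamma(13, 7/2)
obs 3: x=0 → posterior Gamma(13, 9/2)
obs 4: x=4 → posterior Gamma(17, 11/2)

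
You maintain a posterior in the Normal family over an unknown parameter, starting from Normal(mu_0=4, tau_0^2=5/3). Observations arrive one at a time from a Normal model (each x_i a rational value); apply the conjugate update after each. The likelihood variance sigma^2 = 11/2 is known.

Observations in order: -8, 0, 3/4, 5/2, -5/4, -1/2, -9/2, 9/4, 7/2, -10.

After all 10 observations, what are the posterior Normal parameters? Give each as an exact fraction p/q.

mu_0=-41/266, tau_0^2=55/133

obs 1: x=-8 → posterior Normal(52/43, 55/43)
obs 2: x=0 → posterior Normal(52/53, 55/53)
obs 3: x=3/4 → posterior Normal(17/18, 55/63)
obs 4: x=5/2 → posterior Normal(169/146, 55/73)
obs 5: x=-5/4 → posterior Normal(72/83, 55/83)
obs 6: x=-1/2 → posterior Normal(67/93, 55/93)
obs 7: x=-9/2 → posterior Normal(22/103, 55/103)
obs 8: x=9/4 → posterior Normal(89/226, 55/113)
obs 9: x=7/2 → posterior Normal(53/82, 55/123)
obs 10: x=-10 → posterior Normal(-41/266, 55/133)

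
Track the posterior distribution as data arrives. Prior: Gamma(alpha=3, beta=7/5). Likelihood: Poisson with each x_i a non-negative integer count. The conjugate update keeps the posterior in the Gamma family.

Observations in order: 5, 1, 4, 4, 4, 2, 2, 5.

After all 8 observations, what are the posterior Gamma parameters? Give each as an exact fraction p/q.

obs 1: x=5 → posterior Gamma(8, 12/5)
obs 2: x=1 → posterior Gamma(9, 17/5)
obs 3: x=4 → posterior Gamma(13, 22/5)
obs 4: x=4 → posterior Gamma(17, 27/5)
obs 5: x=4 → posterior Gamma(21, 32/5)
obs 6: x=2 → posterior Gamma(23, 37/5)
obs 7: x=2 → posterior Gamma(25, 42/5)
obs 8: x=5 → posterior Gamma(30, 47/5)

alpha=30, beta=47/5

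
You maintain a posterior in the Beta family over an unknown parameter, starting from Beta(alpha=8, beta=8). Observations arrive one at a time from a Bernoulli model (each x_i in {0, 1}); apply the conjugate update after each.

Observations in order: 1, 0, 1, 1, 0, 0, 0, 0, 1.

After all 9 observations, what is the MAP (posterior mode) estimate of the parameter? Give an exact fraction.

11/23

obs 1: x=1 → posterior Beta(9, 8)
obs 2: x=0 → posterior Beta(9, 9)
obs 3: x=1 → posterior Beta(10, 9)
obs 4: x=1 → posterior Beta(11, 9)
obs 5: x=0 → posterior Beta(11, 10)
obs 6: x=0 → posterior Beta(11, 11)
obs 7: x=0 → posterior Beta(11, 12)
obs 8: x=0 → posterior Beta(11, 13)
obs 9: x=1 → posterior Beta(12, 13)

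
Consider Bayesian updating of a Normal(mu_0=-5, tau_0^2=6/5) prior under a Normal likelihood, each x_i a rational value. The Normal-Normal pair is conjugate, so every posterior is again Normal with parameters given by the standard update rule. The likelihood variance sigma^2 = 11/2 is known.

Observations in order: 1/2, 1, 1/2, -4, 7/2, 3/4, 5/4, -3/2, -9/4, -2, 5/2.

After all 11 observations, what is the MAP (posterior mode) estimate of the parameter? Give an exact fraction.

-16/11

obs 1: x=1/2 → posterior Normal(-269/67, 66/67)
obs 2: x=1 → posterior Normal(-257/79, 66/79)
obs 3: x=1/2 → posterior Normal(-251/91, 66/91)
obs 4: x=-4 → posterior Normal(-299/103, 66/103)
obs 5: x=7/2 → posterior Normal(-257/115, 66/115)
obs 6: x=3/4 → posterior Normal(-248/127, 66/127)
obs 7: x=5/4 → posterior Normal(-233/139, 66/139)
obs 8: x=-3/2 → posterior Normal(-251/151, 66/151)
obs 9: x=-9/4 → posterior Normal(-278/163, 66/163)
obs 10: x=-2 → posterior Normal(-302/175, 66/175)
obs 11: x=5/2 → posterior Normal(-16/11, 6/17)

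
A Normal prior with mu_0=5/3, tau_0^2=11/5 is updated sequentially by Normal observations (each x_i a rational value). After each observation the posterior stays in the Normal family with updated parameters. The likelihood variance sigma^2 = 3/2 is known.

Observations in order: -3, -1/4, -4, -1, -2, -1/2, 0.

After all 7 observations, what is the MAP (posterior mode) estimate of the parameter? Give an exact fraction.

obs 1: x=-3 → posterior Normal(-41/37, 33/37)
obs 2: x=-1/4 → posterior Normal(-93/118, 33/59)
obs 3: x=-4 → posterior Normal(-269/162, 11/27)
obs 4: x=-1 → posterior Normal(-313/206, 33/103)
obs 5: x=-2 → posterior Normal(-401/250, 33/125)
obs 6: x=-1/2 → posterior Normal(-141/98, 11/49)
obs 7: x=0 → posterior Normal(-423/338, 33/169)

-423/338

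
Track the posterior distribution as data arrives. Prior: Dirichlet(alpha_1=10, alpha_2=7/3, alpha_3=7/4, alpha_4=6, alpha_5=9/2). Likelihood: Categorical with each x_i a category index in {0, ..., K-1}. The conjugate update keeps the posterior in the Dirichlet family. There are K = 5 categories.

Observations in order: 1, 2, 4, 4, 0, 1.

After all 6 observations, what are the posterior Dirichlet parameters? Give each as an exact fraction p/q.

obs 1: x=1 → posterior Dirichlet(10, 10/3, 7/4, 6, 9/2)
obs 2: x=2 → posterior Dirichlet(10, 10/3, 11/4, 6, 9/2)
obs 3: x=4 → posterior Dirichlet(10, 10/3, 11/4, 6, 11/2)
obs 4: x=4 → posterior Dirichlet(10, 10/3, 11/4, 6, 13/2)
obs 5: x=0 → posterior Dirichlet(11, 10/3, 11/4, 6, 13/2)
obs 6: x=1 → posterior Dirichlet(11, 13/3, 11/4, 6, 13/2)

alpha_1=11, alpha_2=13/3, alpha_3=11/4, alpha_4=6, alpha_5=13/2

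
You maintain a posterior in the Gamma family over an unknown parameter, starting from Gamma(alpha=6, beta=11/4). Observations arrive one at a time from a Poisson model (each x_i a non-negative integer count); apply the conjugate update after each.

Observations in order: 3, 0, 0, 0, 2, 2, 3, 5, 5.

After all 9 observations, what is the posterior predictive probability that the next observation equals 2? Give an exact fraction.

6203083700371811932198442215150681143187905232/24021557720915132929445299330876645378365896163

obs 1: x=3 → posterior Gamma(9, 15/4)
obs 2: x=0 → posterior Gamma(9, 19/4)
obs 3: x=0 → posterior Gamma(9, 23/4)
obs 4: x=0 → posterior Gamma(9, 27/4)
obs 5: x=2 → posterior Gamma(11, 31/4)
obs 6: x=2 → posterior Gamma(13, 35/4)
obs 7: x=3 → posterior Gamma(16, 39/4)
obs 8: x=5 → posterior Gamma(21, 43/4)
obs 9: x=5 → posterior Gamma(26, 47/4)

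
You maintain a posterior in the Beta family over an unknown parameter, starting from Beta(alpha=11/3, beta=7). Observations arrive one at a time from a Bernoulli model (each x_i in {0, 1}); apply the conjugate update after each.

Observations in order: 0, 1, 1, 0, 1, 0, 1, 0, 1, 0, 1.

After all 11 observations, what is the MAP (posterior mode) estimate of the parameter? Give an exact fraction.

obs 1: x=0 → posterior Beta(11/3, 8)
obs 2: x=1 → posterior Beta(14/3, 8)
obs 3: x=1 → posterior Beta(17/3, 8)
obs 4: x=0 → posterior Beta(17/3, 9)
obs 5: x=1 → posterior Beta(20/3, 9)
obs 6: x=0 → posterior Beta(20/3, 10)
obs 7: x=1 → posterior Beta(23/3, 10)
obs 8: x=0 → posterior Beta(23/3, 11)
obs 9: x=1 → posterior Beta(26/3, 11)
obs 10: x=0 → posterior Beta(26/3, 12)
obs 11: x=1 → posterior Beta(29/3, 12)

26/59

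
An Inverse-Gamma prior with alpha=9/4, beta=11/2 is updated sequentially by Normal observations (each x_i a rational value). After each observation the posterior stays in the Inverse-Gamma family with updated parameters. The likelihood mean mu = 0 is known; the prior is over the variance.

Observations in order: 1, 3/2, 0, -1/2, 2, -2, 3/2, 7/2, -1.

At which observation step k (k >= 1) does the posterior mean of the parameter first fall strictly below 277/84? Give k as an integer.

k = 2

obs 1: x=1 → posterior Inverse-Gamma(11/4, 6)
obs 2: x=3/2 → posterior Inverse-Gamma(13/4, 57/8)
obs 3: x=0 → posterior Inverse-Gamma(15/4, 57/8)
obs 4: x=-1/2 → posterior Inverse-Gamma(17/4, 29/4)
obs 5: x=2 → posterior Inverse-Gamma(19/4, 37/4)
obs 6: x=-2 → posterior Inverse-Gamma(21/4, 45/4)
obs 7: x=3/2 → posterior Inverse-Gamma(23/4, 99/8)
obs 8: x=7/2 → posterior Inverse-Gamma(25/4, 37/2)
obs 9: x=-1 → posterior Inverse-Gamma(27/4, 19)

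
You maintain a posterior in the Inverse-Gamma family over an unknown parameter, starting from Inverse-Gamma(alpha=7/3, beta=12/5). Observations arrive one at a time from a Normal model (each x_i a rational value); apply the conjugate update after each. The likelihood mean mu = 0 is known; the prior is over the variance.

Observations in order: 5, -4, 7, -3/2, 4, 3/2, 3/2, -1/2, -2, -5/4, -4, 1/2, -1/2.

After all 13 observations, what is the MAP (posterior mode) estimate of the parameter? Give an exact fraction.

obs 1: x=5 → posterior Inverse-Gamma(17/6, 149/10)
obs 2: x=-4 → posterior Inverse-Gamma(10/3, 229/10)
obs 3: x=7 → posterior Inverse-Gamma(23/6, 237/5)
obs 4: x=-3/2 → posterior Inverse-Gamma(13/3, 1941/40)
obs 5: x=4 → posterior Inverse-Gamma(29/6, 2261/40)
obs 6: x=3/2 → posterior Inverse-Gamma(16/3, 1153/20)
obs 7: x=3/2 → posterior Inverse-Gamma(35/6, 2351/40)
obs 8: x=-1/2 → posterior Inverse-Gamma(19/3, 589/10)
obs 9: x=-2 → posterior Inverse-Gamma(41/6, 609/10)
obs 10: x=-5/4 → posterior Inverse-Gamma(22/3, 9869/160)
obs 11: x=-4 → posterior Inverse-Gamma(47/6, 11149/160)
obs 12: x=1/2 → posterior Inverse-Gamma(25/3, 11169/160)
obs 13: x=-1/2 → posterior Inverse-Gamma(53/6, 11189/160)

33567/4720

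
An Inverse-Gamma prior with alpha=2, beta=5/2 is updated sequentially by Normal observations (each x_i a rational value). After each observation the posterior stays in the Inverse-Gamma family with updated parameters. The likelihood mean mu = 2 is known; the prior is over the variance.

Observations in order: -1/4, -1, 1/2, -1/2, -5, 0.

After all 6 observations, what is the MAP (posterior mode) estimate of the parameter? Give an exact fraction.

1289/192

obs 1: x=-1/4 → posterior Inverse-Gamma(5/2, 161/32)
obs 2: x=-1 → posterior Inverse-Gamma(3, 305/32)
obs 3: x=1/2 → posterior Inverse-Gamma(7/2, 341/32)
obs 4: x=-1/2 → posterior Inverse-Gamma(4, 441/32)
obs 5: x=-5 → posterior Inverse-Gamma(9/2, 1225/32)
obs 6: x=0 → posterior Inverse-Gamma(5, 1289/32)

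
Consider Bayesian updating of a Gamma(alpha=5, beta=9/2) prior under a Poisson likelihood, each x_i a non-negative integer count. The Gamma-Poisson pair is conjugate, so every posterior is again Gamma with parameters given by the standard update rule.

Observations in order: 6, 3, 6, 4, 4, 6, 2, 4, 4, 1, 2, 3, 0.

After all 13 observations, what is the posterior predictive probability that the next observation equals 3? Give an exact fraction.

28241286601732304319730954153008362523602132583278034871909767389297485351562500000/130224103273078486269362935635065019156271586849560584713547123788983371878469304597

obs 1: x=6 → posterior Gamma(11, 11/2)
obs 2: x=3 → posterior Gamma(14, 13/2)
obs 3: x=6 → posterior Gamma(20, 15/2)
obs 4: x=4 → posterior Gamma(24, 17/2)
obs 5: x=4 → posterior Gamma(28, 19/2)
obs 6: x=6 → posterior Gamma(34, 21/2)
obs 7: x=2 → posterior Gamma(36, 23/2)
obs 8: x=4 → posterior Gamma(40, 25/2)
obs 9: x=4 → posterior Gamma(44, 27/2)
obs 10: x=1 → posterior Gamma(45, 29/2)
obs 11: x=2 → posterior Gamma(47, 31/2)
obs 12: x=3 → posterior Gamma(50, 33/2)
obs 13: x=0 → posterior Gamma(50, 35/2)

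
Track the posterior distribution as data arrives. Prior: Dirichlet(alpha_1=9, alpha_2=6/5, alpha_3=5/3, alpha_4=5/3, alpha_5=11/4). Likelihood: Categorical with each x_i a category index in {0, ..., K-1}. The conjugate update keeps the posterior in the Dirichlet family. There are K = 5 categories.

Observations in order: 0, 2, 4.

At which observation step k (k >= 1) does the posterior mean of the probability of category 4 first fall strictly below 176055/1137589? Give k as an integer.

obs 1: x=0 → posterior Dirichlet(10, 6/5, 5/3, 5/3, 11/4)
obs 2: x=2 → posterior Dirichlet(10, 6/5, 8/3, 5/3, 11/4)
obs 3: x=4 → posterior Dirichlet(10, 6/5, 8/3, 5/3, 15/4)

k = 2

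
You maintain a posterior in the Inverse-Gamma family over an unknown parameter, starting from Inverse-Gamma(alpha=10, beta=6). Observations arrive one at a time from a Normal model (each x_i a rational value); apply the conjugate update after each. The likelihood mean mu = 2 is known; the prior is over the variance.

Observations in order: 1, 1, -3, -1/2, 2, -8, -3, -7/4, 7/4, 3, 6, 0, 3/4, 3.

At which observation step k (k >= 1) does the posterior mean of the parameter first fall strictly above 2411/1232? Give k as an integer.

obs 1: x=1 → posterior Inverse-Gamma(21/2, 13/2)
obs 2: x=1 → posterior Inverse-Gamma(11, 7)
obs 3: x=-3 → posterior Inverse-Gamma(23/2, 39/2)
obs 4: x=-1/2 → posterior Inverse-Gamma(12, 181/8)
obs 5: x=2 → posterior Inverse-Gamma(25/2, 181/8)
obs 6: x=-8 → posterior Inverse-Gamma(13, 581/8)
obs 7: x=-3 → posterior Inverse-Gamma(27/2, 681/8)
obs 8: x=-7/4 → posterior Inverse-Gamma(14, 2949/32)
obs 9: x=7/4 → posterior Inverse-Gamma(29/2, 1475/16)
obs 10: x=3 → posterior Inverse-Gamma(15, 1483/16)
obs 11: x=6 → posterior Inverse-Gamma(31/2, 1611/16)
obs 12: x=0 → posterior Inverse-Gamma(16, 1643/16)
obs 13: x=3/4 → posterior Inverse-Gamma(33/2, 3311/32)
obs 14: x=3 → posterior Inverse-Gamma(17, 3327/32)

k = 4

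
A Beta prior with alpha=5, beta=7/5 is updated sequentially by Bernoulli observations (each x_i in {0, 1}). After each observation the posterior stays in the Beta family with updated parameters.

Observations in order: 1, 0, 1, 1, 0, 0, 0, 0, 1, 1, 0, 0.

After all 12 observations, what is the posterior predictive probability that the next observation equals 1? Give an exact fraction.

25/46

obs 1: x=1 → posterior Beta(6, 7/5)
obs 2: x=0 → posterior Beta(6, 12/5)
obs 3: x=1 → posterior Beta(7, 12/5)
obs 4: x=1 → posterior Beta(8, 12/5)
obs 5: x=0 → posterior Beta(8, 17/5)
obs 6: x=0 → posterior Beta(8, 22/5)
obs 7: x=0 → posterior Beta(8, 27/5)
obs 8: x=0 → posterior Beta(8, 32/5)
obs 9: x=1 → posterior Beta(9, 32/5)
obs 10: x=1 → posterior Beta(10, 32/5)
obs 11: x=0 → posterior Beta(10, 37/5)
obs 12: x=0 → posterior Beta(10, 42/5)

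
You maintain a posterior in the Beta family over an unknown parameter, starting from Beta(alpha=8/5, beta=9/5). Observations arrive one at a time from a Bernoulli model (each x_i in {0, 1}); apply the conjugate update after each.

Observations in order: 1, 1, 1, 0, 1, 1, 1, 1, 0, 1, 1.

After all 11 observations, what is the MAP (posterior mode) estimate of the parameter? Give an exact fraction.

obs 1: x=1 → posterior Beta(13/5, 9/5)
obs 2: x=1 → posterior Beta(18/5, 9/5)
obs 3: x=1 → posterior Beta(23/5, 9/5)
obs 4: x=0 → posterior Beta(23/5, 14/5)
obs 5: x=1 → posterior Beta(28/5, 14/5)
obs 6: x=1 → posterior Beta(33/5, 14/5)
obs 7: x=1 → posterior Beta(38/5, 14/5)
obs 8: x=1 → posterior Beta(43/5, 14/5)
obs 9: x=0 → posterior Beta(43/5, 19/5)
obs 10: x=1 → posterior Beta(48/5, 19/5)
obs 11: x=1 → posterior Beta(53/5, 19/5)

24/31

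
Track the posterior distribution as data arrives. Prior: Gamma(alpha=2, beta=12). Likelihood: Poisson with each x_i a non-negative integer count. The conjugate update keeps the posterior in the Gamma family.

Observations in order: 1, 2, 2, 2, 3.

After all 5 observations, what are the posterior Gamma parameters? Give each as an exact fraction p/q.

alpha=12, beta=17

obs 1: x=1 → posterior Gamma(3, 13)
obs 2: x=2 → posterior Gamma(5, 14)
obs 3: x=2 → posterior Gamma(7, 15)
obs 4: x=2 → posterior Gamma(9, 16)
obs 5: x=3 → posterior Gamma(12, 17)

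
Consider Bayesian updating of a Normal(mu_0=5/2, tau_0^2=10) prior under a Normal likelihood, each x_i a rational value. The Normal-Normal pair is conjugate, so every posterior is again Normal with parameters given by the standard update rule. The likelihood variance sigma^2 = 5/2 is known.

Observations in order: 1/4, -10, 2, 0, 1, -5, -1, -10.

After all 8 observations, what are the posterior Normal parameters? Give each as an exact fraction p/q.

mu_0=-59/22, tau_0^2=10/33

obs 1: x=1/4 → posterior Normal(7/10, 2)
obs 2: x=-10 → posterior Normal(-73/18, 10/9)
obs 3: x=2 → posterior Normal(-57/26, 10/13)
obs 4: x=0 → posterior Normal(-57/34, 10/17)
obs 5: x=1 → posterior Normal(-7/6, 10/21)
obs 6: x=-5 → posterior Normal(-89/50, 2/5)
obs 7: x=-1 → posterior Normal(-97/58, 10/29)
obs 8: x=-10 → posterior Normal(-59/22, 10/33)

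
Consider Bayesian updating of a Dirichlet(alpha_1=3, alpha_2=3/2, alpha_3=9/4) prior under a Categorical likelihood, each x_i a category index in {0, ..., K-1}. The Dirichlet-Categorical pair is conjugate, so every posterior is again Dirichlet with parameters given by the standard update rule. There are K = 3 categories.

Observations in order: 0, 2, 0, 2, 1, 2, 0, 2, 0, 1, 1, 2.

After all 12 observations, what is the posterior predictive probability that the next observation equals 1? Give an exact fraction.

obs 1: x=0 → posterior Dirichlet(4, 3/2, 9/4)
obs 2: x=2 → posterior Dirichlet(4, 3/2, 13/4)
obs 3: x=0 → posterior Dirichlet(5, 3/2, 13/4)
obs 4: x=2 → posterior Dirichlet(5, 3/2, 17/4)
obs 5: x=1 → posterior Dirichlet(5, 5/2, 17/4)
obs 6: x=2 → posterior Dirichlet(5, 5/2, 21/4)
obs 7: x=0 → posterior Dirichlet(6, 5/2, 21/4)
obs 8: x=2 → posterior Dirichlet(6, 5/2, 25/4)
obs 9: x=0 → posterior Dirichlet(7, 5/2, 25/4)
obs 10: x=1 → posterior Dirichlet(7, 7/2, 25/4)
obs 11: x=1 → posterior Dirichlet(7, 9/2, 25/4)
obs 12: x=2 → posterior Dirichlet(7, 9/2, 29/4)

6/25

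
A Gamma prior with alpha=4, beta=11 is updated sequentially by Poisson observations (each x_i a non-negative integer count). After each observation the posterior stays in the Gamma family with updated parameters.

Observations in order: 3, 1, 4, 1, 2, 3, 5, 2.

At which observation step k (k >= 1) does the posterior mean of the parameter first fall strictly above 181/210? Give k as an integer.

k = 4

obs 1: x=3 → posterior Gamma(7, 12)
obs 2: x=1 → posterior Gamma(8, 13)
obs 3: x=4 → posterior Gamma(12, 14)
obs 4: x=1 → posterior Gamma(13, 15)
obs 5: x=2 → posterior Gamma(15, 16)
obs 6: x=3 → posterior Gamma(18, 17)
obs 7: x=5 → posterior Gamma(23, 18)
obs 8: x=2 → posterior Gamma(25, 19)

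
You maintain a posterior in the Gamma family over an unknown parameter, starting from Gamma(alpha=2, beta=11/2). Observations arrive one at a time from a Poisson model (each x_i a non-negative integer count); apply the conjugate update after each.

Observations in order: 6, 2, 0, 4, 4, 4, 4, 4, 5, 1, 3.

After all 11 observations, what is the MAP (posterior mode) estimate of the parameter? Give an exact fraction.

obs 1: x=6 → posterior Gamma(8, 13/2)
obs 2: x=2 → posterior Gamma(10, 15/2)
obs 3: x=0 → posterior Gamma(10, 17/2)
obs 4: x=4 → posterior Gamma(14, 19/2)
obs 5: x=4 → posterior Gamma(18, 21/2)
obs 6: x=4 → posterior Gamma(22, 23/2)
obs 7: x=4 → posterior Gamma(26, 25/2)
obs 8: x=4 → posterior Gamma(30, 27/2)
obs 9: x=5 → posterior Gamma(35, 29/2)
obs 10: x=1 → posterior Gamma(36, 31/2)
obs 11: x=3 → posterior Gamma(39, 33/2)

76/33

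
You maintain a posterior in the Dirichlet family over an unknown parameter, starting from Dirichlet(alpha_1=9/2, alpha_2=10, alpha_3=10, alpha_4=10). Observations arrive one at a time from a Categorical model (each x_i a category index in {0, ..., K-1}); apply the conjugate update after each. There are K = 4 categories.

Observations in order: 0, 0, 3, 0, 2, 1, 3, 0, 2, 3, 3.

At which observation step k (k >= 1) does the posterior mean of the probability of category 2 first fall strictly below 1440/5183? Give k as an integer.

k = 2

obs 1: x=0 → posterior Dirichlet(11/2, 10, 10, 10)
obs 2: x=0 → posterior Dirichlet(13/2, 10, 10, 10)
obs 3: x=3 → posterior Dirichlet(13/2, 10, 10, 11)
obs 4: x=0 → posterior Dirichlet(15/2, 10, 10, 11)
obs 5: x=2 → posterior Dirichlet(15/2, 10, 11, 11)
obs 6: x=1 → posterior Dirichlet(15/2, 11, 11, 11)
obs 7: x=3 → posterior Dirichlet(15/2, 11, 11, 12)
obs 8: x=0 → posterior Dirichlet(17/2, 11, 11, 12)
obs 9: x=2 → posterior Dirichlet(17/2, 11, 12, 12)
obs 10: x=3 → posterior Dirichlet(17/2, 11, 12, 13)
obs 11: x=3 → posterior Dirichlet(17/2, 11, 12, 14)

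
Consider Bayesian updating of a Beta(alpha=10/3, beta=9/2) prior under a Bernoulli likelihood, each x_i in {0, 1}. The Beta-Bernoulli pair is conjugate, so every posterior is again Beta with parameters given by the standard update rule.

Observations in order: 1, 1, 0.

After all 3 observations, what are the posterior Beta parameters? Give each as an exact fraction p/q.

obs 1: x=1 → posterior Beta(13/3, 9/2)
obs 2: x=1 → posterior Beta(16/3, 9/2)
obs 3: x=0 → posterior Beta(16/3, 11/2)

alpha=16/3, beta=11/2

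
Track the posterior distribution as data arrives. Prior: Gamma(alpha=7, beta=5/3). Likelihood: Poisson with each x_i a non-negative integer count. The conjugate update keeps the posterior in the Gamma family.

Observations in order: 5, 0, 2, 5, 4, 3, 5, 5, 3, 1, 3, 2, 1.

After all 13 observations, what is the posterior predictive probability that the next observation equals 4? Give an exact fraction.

1449746418802986662785298945138352744276649903815120693859791442956542813078028288/8566334697992967007470625843214916637570443887069350872071897312001270514603864367

obs 1: x=5 → posterior Gamma(12, 8/3)
obs 2: x=0 → posterior Gamma(12, 11/3)
obs 3: x=2 → posterior Gamma(14, 14/3)
obs 4: x=5 → posterior Gamma(19, 17/3)
obs 5: x=4 → posterior Gamma(23, 20/3)
obs 6: x=3 → posterior Gamma(26, 23/3)
obs 7: x=5 → posterior Gamma(31, 26/3)
obs 8: x=5 → posterior Gamma(36, 29/3)
obs 9: x=3 → posterior Gamma(39, 32/3)
obs 10: x=1 → posterior Gamma(40, 35/3)
obs 11: x=3 → posterior Gamma(43, 38/3)
obs 12: x=2 → posterior Gamma(45, 41/3)
obs 13: x=1 → posterior Gamma(46, 44/3)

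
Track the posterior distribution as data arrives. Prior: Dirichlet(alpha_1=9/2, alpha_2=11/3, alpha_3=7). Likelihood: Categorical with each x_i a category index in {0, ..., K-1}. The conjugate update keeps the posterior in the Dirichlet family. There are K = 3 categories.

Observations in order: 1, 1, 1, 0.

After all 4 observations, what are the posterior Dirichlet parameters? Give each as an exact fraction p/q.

obs 1: x=1 → posterior Dirichlet(9/2, 14/3, 7)
obs 2: x=1 → posterior Dirichlet(9/2, 17/3, 7)
obs 3: x=1 → posterior Dirichlet(9/2, 20/3, 7)
obs 4: x=0 → posterior Dirichlet(11/2, 20/3, 7)

alpha_1=11/2, alpha_2=20/3, alpha_3=7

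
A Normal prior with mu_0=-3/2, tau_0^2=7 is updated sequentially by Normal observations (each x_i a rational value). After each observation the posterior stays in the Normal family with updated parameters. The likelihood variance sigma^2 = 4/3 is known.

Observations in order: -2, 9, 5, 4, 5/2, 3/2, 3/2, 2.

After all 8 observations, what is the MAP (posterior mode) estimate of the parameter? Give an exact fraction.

975/344

obs 1: x=-2 → posterior Normal(-48/25, 28/25)
obs 2: x=9 → posterior Normal(141/46, 14/23)
obs 3: x=5 → posterior Normal(246/67, 28/67)
obs 4: x=4 → posterior Normal(15/4, 7/22)
obs 5: x=5/2 → posterior Normal(765/218, 28/109)
obs 6: x=3/2 → posterior Normal(207/65, 14/65)
obs 7: x=3/2 → posterior Normal(891/302, 28/151)
obs 8: x=2 → posterior Normal(975/344, 7/43)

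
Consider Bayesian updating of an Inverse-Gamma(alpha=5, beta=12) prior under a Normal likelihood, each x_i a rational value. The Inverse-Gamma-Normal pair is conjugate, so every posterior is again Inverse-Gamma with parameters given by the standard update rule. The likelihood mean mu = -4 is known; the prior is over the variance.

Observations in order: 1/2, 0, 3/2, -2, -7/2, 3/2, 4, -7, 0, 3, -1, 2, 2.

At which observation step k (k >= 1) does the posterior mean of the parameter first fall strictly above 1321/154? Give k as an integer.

obs 1: x=1/2 → posterior Inverse-Gamma(11/2, 177/8)
obs 2: x=0 → posterior Inverse-Gamma(6, 241/8)
obs 3: x=3/2 → posterior Inverse-Gamma(13/2, 181/4)
obs 4: x=-2 → posterior Inverse-Gamma(7, 189/4)
obs 5: x=-7/2 → posterior Inverse-Gamma(15/2, 379/8)
obs 6: x=3/2 → posterior Inverse-Gamma(8, 125/2)
obs 7: x=4 → posterior Inverse-Gamma(17/2, 189/2)
obs 8: x=-7 → posterior Inverse-Gamma(9, 99)
obs 9: x=0 → posterior Inverse-Gamma(19/2, 107)
obs 10: x=3 → posterior Inverse-Gamma(10, 263/2)
obs 11: x=-1 → posterior Inverse-Gamma(21/2, 136)
obs 12: x=2 → posterior Inverse-Gamma(11, 154)
obs 13: x=2 → posterior Inverse-Gamma(23/2, 172)

k = 6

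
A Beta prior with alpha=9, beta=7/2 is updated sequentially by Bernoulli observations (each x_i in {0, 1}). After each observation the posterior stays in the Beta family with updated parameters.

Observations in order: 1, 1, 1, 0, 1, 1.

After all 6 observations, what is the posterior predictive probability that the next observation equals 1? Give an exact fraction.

obs 1: x=1 → posterior Beta(10, 7/2)
obs 2: x=1 → posterior Beta(11, 7/2)
obs 3: x=1 → posterior Beta(12, 7/2)
obs 4: x=0 → posterior Beta(12, 9/2)
obs 5: x=1 → posterior Beta(13, 9/2)
obs 6: x=1 → posterior Beta(14, 9/2)

28/37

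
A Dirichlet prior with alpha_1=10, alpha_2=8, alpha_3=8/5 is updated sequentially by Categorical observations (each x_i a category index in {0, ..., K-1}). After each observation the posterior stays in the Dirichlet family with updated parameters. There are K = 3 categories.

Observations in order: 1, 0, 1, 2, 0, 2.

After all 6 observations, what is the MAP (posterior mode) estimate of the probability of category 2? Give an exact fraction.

obs 1: x=1 → posterior Dirichlet(10, 9, 8/5)
obs 2: x=0 → posterior Dirichlet(11, 9, 8/5)
obs 3: x=1 → posterior Dirichlet(11, 10, 8/5)
obs 4: x=2 → posterior Dirichlet(11, 10, 13/5)
obs 5: x=0 → posterior Dirichlet(12, 10, 13/5)
obs 6: x=2 → posterior Dirichlet(12, 10, 18/5)

13/113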